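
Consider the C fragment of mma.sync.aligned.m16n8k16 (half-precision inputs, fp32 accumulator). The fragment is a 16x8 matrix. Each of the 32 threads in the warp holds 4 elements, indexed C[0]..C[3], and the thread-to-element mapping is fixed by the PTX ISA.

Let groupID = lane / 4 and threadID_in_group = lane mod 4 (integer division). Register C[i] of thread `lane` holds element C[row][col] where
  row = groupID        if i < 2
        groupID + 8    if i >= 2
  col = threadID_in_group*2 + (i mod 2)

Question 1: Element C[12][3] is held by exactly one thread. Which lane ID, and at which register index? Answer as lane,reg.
17,3

r:12=>grp=4,rB=1  c:3=>tig=1,lo=1
L=4*4+1=17  i=1*2+1=3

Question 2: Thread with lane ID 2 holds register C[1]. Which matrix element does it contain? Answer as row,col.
0,5

L=2->gid=2>>2=0, tid=2&3=2
[1]->row 0+0=0  col 2·2+1=5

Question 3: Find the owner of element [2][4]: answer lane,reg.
r=2->g=2,rb=0  c=4->t=2,b0=0
L=2*4+2=10  i=0*2+0=0

10,0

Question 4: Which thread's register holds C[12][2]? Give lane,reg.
r=12->g=4,rb=1  c=2->t=1,b0=0
L=4*4+1=17  i=1*2+0=2

17,2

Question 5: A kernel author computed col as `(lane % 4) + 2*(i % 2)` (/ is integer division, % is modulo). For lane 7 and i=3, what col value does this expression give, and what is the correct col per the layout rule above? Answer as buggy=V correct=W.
`(lane % 4) + 2*(i % 2)`[7,3]->5
L=7->g=7>>2=1, t=7&3=3
[3]->row 1+8=9  col 3·2+1=7
col: 5 vs 7

buggy=5 correct=7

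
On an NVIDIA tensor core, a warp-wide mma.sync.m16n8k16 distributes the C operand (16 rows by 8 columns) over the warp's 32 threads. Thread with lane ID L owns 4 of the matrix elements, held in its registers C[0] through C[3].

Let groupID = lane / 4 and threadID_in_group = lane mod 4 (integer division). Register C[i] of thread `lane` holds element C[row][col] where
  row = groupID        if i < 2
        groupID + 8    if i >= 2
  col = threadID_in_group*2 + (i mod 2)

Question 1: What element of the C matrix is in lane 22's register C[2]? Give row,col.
22: g=5,t=2
[2] (5+8,2*2+0) = (13,4)

13,4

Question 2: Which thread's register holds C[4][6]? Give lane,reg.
19,0

r=4→G=4,rhi=0  c=6→T=3,p=0
L=4*4+3=19  i=0*2+0=0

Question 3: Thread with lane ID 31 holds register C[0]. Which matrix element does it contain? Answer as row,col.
7,6

lane 31: G=7 (31/4), T=3 (31%4)
i=0: r=7+0=7, c=3*2+0=6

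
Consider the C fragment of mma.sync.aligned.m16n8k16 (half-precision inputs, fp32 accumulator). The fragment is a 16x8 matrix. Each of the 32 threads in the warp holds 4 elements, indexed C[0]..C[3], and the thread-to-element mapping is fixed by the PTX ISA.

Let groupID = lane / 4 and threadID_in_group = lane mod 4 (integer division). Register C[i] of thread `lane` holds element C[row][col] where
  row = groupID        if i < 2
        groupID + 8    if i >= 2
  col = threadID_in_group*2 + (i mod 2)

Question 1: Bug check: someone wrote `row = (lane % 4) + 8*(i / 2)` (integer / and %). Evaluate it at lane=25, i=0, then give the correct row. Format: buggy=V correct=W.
`(lane % 4) + 8*(i / 2)`[25,0]⇒1
lane 25⇒25/4=6, 25 mod 4=1
i=0  r:6+0⇒6  c:2·1+0⇒2
row: 1 vs 6

buggy=1 correct=6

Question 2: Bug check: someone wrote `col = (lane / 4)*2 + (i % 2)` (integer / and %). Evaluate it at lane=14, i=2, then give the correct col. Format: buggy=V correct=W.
`(lane / 4)*2 + (i % 2)`[14,2]->6
lane 14: g=3 (14/4), t=2 (14%4)
i=2: r=3+8=11, c=2*2+0=4
col: 6 vs 4

buggy=6 correct=4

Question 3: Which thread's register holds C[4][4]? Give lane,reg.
18,0

r:4=>grp=4,rB=0  c:4=>tig=2,lo=0
L=4*4+2=18  i=0*2+0=0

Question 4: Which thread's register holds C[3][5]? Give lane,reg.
r:3=>grp=3,rB=0  c:5=>tig=2,lo=1
L=3*4+2=14  i=0*2+1=1

14,1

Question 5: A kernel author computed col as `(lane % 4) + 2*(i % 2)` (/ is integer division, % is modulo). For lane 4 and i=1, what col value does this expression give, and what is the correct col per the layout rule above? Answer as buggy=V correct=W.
buggy=2 correct=1

`(lane % 4) + 2*(i % 2)`[4,1]->2
lane 4: g=1 (4/4), t=0 (4%4)
i=1: r=1+0=1, c=0*2+1=1
col: 2 vs 1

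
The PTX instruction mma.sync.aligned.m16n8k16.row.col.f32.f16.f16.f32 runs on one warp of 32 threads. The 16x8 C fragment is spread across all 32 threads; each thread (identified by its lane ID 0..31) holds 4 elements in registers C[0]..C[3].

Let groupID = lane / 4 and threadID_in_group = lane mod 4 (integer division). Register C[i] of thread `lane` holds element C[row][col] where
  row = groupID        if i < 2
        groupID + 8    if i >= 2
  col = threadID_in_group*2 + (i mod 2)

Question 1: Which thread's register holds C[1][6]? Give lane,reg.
r=1⇒gr=1,Rb=0  c=6⇒th=3,odd=0
L=1*4+3=7  i=0*2+0=0

7,0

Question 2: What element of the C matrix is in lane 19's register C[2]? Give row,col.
12,6

lane 19: gid=4 (19/4), tid=3 (19%4)
i=2: r=4+8=12, c=3*2+0=6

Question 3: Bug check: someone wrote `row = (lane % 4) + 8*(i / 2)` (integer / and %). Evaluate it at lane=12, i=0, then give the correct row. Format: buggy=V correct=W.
`(lane % 4) + 8*(i / 2)`[12,0]⇒0
lane 12⇒12/4=3, 12 mod 4=0
i=0  r:3+0⇒3  c:2·0+0⇒0
row: 0 vs 3

buggy=0 correct=3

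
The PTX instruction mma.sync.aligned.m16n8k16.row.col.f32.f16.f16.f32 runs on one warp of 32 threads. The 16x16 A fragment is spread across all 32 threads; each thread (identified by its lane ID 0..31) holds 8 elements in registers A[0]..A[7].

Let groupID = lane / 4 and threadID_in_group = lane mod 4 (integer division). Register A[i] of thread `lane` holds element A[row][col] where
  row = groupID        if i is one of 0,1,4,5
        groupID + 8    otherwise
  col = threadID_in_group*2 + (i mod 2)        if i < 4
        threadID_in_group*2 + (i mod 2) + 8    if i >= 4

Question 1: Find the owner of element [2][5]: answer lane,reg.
10,1

r=2->g=2,rb=0  c=5->cb=0,t=2,b0=1
L=2*4+2=10  i=0*4+0*2+1=1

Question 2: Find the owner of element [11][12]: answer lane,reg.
r:11=>grp=3,rB=1  c:12=>cB=1,tig=2,lo=0
L=3*4+2=14  i=1*4+1*2+0=6

14,6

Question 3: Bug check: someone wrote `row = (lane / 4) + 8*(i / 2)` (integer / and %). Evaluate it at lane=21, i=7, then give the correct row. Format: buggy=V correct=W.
buggy=29 correct=13

`(lane / 4) + 8*(i / 2)`[21,7]→29
lane 21→21/4=5, 21 mod 4=1
i=7  r:5+8→13  c:2·1+1+8→11
row: 29 vs 13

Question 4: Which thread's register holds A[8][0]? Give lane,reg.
r:8=>grp=0,rB=1  c:0=>cB=0,tig=0,lo=0
L=0*4+0=0  i=0*4+1*2+0=2

0,2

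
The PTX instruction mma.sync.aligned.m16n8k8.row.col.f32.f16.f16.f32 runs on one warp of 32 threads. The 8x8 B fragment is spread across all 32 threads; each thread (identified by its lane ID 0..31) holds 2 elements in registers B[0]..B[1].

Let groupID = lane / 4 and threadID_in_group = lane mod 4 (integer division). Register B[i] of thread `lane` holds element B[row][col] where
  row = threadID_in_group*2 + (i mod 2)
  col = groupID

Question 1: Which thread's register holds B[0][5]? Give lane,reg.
20,0

c=5⇒gr=5  r=0⇒th=0,odd=0
L=5*4+0=20  i=0=0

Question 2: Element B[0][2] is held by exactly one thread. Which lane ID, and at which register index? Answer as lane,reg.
c=2⇒gr=2  r=0⇒th=0,odd=0
L=2*4+0=8  i=0=0

8,0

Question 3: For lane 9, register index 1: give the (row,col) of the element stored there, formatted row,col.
9: G=2,T=1
[1] (1*2+1,2) = (3,2)

3,2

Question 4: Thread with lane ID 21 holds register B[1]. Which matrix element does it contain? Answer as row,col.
3,5

lane 21: grp=5 (21/4), tig=1 (21%4)
i=1: r=1*2+1=3, c=grp=5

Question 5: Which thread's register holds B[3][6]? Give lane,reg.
25,1

c=6⇒gr=6  r=3⇒th=1,odd=1
L=6*4+1=25  i=1=1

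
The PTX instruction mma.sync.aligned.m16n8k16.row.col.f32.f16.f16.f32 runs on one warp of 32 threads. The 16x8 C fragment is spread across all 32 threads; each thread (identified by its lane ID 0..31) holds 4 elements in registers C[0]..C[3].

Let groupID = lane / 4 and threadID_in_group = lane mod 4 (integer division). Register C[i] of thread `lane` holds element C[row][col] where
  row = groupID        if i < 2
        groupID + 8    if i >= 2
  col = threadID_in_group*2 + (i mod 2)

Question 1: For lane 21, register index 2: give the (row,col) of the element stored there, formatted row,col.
13,2

lane 21: grp=5 (21/4), tig=1 (21%4)
i=2: r=5+8=13, c=1*2+0=2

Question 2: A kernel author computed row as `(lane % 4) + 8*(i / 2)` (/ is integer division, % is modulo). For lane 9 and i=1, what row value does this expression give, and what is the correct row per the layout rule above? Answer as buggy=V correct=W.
buggy=1 correct=2

`(lane % 4) + 8*(i / 2)`[9,1]->1
lane 9: gid=2 (9/4), tid=1 (9%4)
i=1: r=2+0=2, c=1*2+1=3
row: 1 vs 2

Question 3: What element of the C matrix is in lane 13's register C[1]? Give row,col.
13: grp=3,tig=1
[1] (3+0,1*2+1) = (3,3)

3,3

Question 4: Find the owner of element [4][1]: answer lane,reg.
r: 4->gid=4,r8=0  c: 1->tid=0,i&1=1
L=4*4+0=16  i=0*2+1=1

16,1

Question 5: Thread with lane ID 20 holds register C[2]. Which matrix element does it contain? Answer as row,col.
L=20->g=20>>2=5, t=20&3=0
[2]->row 5+8=13  col 0·2+0=0

13,0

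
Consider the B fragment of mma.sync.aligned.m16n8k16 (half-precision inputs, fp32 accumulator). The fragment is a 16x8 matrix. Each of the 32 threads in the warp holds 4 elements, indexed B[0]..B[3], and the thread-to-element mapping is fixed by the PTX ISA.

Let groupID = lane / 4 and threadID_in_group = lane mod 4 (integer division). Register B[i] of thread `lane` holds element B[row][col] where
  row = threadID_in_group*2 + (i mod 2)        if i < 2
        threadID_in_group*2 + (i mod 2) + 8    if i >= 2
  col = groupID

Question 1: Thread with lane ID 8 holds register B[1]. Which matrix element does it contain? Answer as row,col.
1,2

lane 8: G=2 (8/4), T=0 (8%4)
i=1: r=0*2+1+0=1, c=G=2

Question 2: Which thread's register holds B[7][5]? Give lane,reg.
c=5->g=5  r=7->rb=0,t=3,b0=1
L=5*4+3=23  i=0*2+1=1

23,1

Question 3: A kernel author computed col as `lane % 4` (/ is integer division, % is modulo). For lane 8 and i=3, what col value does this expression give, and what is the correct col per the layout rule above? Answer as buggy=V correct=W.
`lane % 4`[8,3]→0
L=8→G=8>>2=2, T=8&3=0
[3]→row 0·2+1+8=9  col G=2
col: 0 vs 2

buggy=0 correct=2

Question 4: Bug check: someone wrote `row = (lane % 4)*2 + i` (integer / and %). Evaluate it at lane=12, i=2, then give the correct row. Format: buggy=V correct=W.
buggy=2 correct=8

`(lane % 4)*2 + i`[12,2]=>2
L=12=>grp=12>>2=3, tig=12&3=0
[2]=>row 0·2+0+8=8  col grp=3
row: 2 vs 8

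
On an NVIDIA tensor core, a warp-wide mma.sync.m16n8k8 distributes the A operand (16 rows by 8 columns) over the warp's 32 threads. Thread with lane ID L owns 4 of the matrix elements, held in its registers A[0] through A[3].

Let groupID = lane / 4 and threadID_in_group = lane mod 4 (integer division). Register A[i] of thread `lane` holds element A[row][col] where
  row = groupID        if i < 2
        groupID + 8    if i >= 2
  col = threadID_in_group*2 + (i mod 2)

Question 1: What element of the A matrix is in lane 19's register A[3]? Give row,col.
12,7

19: G=4,T=3
[3] (4+8,3*2+1) = (12,7)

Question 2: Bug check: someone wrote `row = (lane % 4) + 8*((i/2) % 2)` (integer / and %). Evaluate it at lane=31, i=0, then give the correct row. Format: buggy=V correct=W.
buggy=3 correct=7

`(lane % 4) + 8*((i/2) % 2)`[31,0]=>3
lane 31=>31/4=7, 31 mod 4=3
i=0  r:7+0=>7  c:2·3+0=>6
row: 3 vs 7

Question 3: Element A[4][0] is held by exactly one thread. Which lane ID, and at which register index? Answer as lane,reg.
16,0

r: 4->gid=4,r8=0  c: 0->tid=0,i&1=0
L=4*4+0=16  i=0*2+0=0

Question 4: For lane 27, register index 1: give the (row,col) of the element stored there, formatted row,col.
L=27->gid=27>>2=6, tid=27&3=3
[1]->row 6+0=6  col 3·2+1=7

6,7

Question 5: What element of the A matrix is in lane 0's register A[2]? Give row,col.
8,0

lane 0=>0/4=0, 0 mod 4=0
i=2  r:0+8=>8  c:2·0+0=>0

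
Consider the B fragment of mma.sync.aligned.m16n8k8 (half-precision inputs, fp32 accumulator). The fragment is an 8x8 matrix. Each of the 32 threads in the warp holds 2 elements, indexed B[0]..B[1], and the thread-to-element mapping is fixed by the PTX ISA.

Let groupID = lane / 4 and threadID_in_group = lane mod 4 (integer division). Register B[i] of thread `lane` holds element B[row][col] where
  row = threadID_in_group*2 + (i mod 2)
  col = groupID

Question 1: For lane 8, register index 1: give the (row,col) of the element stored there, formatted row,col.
1,2

lane 8=>8/4=2, 8 mod 4=0
i=1  r:2·0+1=>1  c:2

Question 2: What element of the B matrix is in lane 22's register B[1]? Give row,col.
5,5

lane 22->22/4=5, 22 mod 4=2
i=1  r:2·2+1->5  c:5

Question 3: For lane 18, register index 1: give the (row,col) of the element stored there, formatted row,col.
lane 18: g=4 (18/4), t=2 (18%4)
i=1: r=2*2+1=5, c=g=4

5,4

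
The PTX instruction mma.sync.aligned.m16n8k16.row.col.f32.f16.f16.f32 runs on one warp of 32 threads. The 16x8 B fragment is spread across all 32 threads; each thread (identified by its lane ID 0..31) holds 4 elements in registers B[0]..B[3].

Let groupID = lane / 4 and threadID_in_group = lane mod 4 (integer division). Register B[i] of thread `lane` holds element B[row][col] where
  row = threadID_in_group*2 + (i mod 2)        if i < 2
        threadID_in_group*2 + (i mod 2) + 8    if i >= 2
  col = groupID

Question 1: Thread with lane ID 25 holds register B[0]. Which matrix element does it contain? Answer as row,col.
25: gr=6,th=1
[0] (1*2+0+0,6) = (2,6)

2,6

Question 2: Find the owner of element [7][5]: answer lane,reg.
23,1

c=5⇒gr=5  r=7⇒Rb=0,th=3,odd=1
L=5*4+3=23  i=0*2+1=1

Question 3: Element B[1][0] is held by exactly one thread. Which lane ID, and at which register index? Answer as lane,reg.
0,1

c:0=>grp=0  r:1=>rB=0,tig=0,lo=1
L=0*4+0=0  i=0*2+1=1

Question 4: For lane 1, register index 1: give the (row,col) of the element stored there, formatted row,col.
lane 1=>1/4=0, 1 mod 4=1
i=1  r:2·1+1+0=>3  c:0

3,0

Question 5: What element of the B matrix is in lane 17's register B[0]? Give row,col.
lane 17: grp=4 (17/4), tig=1 (17%4)
i=0: r=1*2+0+0=2, c=grp=4

2,4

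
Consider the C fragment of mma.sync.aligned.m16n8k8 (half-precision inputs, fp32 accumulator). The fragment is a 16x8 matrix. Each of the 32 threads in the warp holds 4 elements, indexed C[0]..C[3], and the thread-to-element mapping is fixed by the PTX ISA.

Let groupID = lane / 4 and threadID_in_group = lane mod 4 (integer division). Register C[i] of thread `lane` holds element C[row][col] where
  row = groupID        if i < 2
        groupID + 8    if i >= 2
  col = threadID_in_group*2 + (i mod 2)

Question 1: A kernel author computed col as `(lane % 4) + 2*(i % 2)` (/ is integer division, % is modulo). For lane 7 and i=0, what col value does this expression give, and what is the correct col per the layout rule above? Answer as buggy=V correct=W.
`(lane % 4) + 2*(i % 2)`[7,0]⇒3
lane 7: gr=1 (7/4), th=3 (7%4)
i=0: r=1+0=1, c=3*2+0=6
col: 3 vs 6

buggy=3 correct=6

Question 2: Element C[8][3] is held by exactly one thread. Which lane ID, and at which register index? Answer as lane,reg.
1,3

r=8→G=0,rhi=1  c=3→T=1,p=1
L=0*4+1=1  i=1*2+1=3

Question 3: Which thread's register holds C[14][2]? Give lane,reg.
25,2

r:14=>grp=6,rB=1  c:2=>tig=1,lo=0
L=6*4+1=25  i=1*2+0=2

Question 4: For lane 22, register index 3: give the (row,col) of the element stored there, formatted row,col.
13,5

22: gid=5,tid=2
[3] (5+8,2*2+1) = (13,5)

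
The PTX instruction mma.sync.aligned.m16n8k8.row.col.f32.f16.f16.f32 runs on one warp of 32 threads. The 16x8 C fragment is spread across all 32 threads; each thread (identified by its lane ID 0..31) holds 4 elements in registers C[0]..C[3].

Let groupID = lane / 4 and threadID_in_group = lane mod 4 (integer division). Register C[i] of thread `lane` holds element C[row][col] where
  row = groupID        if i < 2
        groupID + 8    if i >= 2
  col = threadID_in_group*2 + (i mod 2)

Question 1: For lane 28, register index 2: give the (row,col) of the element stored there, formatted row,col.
L=28->g=28>>2=7, t=28&3=0
[2]->row 7+8=15  col 0·2+0=0

15,0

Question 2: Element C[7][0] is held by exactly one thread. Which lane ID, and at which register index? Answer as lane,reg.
r=7->g=7,rb=0  c=0->t=0,b0=0
L=7*4+0=28  i=0*2+0=0

28,0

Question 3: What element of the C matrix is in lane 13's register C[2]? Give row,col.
L=13->gid=13>>2=3, tid=13&3=1
[2]->row 3+8=11  col 1·2+0=2

11,2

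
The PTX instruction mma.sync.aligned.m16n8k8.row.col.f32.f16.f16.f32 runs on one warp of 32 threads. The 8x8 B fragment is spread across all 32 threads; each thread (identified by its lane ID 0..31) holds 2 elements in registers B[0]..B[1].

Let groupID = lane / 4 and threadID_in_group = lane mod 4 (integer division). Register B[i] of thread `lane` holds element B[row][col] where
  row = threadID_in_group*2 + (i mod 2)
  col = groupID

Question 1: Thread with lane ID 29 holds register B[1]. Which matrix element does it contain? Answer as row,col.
lane 29: g=7 (29/4), t=1 (29%4)
i=1: r=1*2+1=3, c=g=7

3,7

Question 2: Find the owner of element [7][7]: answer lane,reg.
c=7⇒gr=7  r=7⇒th=3,odd=1
L=7*4+3=31  i=1=1

31,1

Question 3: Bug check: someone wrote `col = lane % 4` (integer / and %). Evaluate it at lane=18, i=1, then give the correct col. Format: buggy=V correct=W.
`lane % 4`[18,1]->2
L=18->g=18>>2=4, t=18&3=2
[1]->row 2·2+1=5  col g=4
col: 2 vs 4

buggy=2 correct=4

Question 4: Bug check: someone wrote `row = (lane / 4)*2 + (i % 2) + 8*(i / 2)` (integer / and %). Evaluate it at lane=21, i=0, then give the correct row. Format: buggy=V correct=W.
`(lane / 4)*2 + (i % 2) + 8*(i / 2)`[21,0]→10
lane 21→21/4=5, 21 mod 4=1
i=0  r:2·1+0→2  c:5
row: 10 vs 2

buggy=10 correct=2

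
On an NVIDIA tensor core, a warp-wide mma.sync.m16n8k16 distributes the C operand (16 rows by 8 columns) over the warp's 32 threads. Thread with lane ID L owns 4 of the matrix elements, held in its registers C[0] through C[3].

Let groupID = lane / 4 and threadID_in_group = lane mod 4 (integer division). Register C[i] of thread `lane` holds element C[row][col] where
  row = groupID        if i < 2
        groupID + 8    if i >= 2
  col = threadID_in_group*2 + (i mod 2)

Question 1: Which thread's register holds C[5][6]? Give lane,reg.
23,0

r:5=>grp=5,rB=0  c:6=>tig=3,lo=0
L=5*4+3=23  i=0*2+0=0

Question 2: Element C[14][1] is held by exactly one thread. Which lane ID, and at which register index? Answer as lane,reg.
r: 14->gid=6,r8=1  c: 1->tid=0,i&1=1
L=6*4+0=24  i=1*2+1=3

24,3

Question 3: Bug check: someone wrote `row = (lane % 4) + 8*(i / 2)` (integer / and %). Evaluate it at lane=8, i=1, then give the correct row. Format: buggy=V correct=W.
buggy=0 correct=2

`(lane % 4) + 8*(i / 2)`[8,1]=>0
lane 8: grp=2 (8/4), tig=0 (8%4)
i=1: r=2+0=2, c=0*2+1=1
row: 0 vs 2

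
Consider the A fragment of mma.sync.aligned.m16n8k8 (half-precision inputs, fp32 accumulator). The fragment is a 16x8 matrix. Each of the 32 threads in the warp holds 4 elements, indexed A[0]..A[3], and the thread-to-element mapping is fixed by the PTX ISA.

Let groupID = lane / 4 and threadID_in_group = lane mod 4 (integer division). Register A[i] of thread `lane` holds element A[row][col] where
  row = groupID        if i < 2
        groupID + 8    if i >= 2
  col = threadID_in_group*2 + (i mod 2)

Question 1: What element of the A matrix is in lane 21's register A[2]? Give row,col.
lane 21->21/4=5, 21 mod 4=1
i=2  r:5+8->13  c:2·1+0->2

13,2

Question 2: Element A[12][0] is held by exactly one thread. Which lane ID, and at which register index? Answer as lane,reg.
r:12=>grp=4,rB=1  c:0=>tig=0,lo=0
L=4*4+0=16  i=1*2+0=2

16,2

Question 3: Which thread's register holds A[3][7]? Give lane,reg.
15,1

r=3→G=3,rhi=0  c=7→T=3,p=1
L=3*4+3=15  i=0*2+1=1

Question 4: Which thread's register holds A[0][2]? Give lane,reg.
1,0

r=0->g=0,rb=0  c=2->t=1,b0=0
L=0*4+1=1  i=0*2+0=0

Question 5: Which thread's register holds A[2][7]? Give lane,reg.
r:2=>grp=2,rB=0  c:7=>tig=3,lo=1
L=2*4+3=11  i=0*2+1=1

11,1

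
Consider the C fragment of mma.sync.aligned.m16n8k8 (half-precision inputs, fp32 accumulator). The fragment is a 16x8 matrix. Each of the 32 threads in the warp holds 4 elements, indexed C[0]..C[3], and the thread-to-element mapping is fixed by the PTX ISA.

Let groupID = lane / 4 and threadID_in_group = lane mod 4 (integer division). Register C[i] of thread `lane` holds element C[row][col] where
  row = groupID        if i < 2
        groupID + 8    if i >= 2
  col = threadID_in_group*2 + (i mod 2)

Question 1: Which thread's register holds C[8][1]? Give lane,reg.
r=8⇒gr=0,Rb=1  c=1⇒th=0,odd=1
L=0*4+0=0  i=1*2+1=3

0,3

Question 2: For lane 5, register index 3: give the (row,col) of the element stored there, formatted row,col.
lane 5: g=1 (5/4), t=1 (5%4)
i=3: r=1+8=9, c=1*2+1=3

9,3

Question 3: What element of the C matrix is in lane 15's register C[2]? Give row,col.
11,6

L=15⇒gr=15>>2=3, th=15&3=3
[2]⇒row 3+8=11  col 3·2+0=6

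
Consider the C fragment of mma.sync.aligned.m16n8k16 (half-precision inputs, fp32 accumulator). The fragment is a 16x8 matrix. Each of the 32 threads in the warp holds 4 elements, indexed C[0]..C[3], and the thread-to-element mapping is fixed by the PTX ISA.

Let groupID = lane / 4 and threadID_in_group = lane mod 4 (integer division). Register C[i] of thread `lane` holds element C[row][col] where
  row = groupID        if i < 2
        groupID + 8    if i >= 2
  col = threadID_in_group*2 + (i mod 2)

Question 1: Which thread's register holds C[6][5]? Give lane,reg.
r=6⇒gr=6,Rb=0  c=5⇒th=2,odd=1
L=6*4+2=26  i=0*2+1=1

26,1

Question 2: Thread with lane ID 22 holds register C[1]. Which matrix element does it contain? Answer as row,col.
lane 22->22/4=5, 22 mod 4=2
i=1  r:5+0->5  c:2·2+1->5

5,5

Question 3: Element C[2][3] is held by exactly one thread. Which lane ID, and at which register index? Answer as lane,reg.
9,1

r: 2->gid=2,r8=0  c: 3->tid=1,i&1=1
L=2*4+1=9  i=0*2+1=1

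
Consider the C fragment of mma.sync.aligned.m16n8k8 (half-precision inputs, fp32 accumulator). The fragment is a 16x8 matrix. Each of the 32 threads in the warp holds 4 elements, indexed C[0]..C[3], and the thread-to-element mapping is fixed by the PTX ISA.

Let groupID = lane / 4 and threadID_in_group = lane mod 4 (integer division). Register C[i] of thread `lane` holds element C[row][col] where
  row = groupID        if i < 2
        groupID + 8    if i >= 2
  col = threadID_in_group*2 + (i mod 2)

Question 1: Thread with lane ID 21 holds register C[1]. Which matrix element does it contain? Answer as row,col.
L=21->gid=21>>2=5, tid=21&3=1
[1]->row 5+0=5  col 1·2+1=3

5,3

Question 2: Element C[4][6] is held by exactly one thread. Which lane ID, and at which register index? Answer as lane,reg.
19,0

r:4=>grp=4,rB=0  c:6=>tig=3,lo=0
L=4*4+3=19  i=0*2+0=0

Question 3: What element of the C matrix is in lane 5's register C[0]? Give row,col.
1,2

5: gr=1,th=1
[0] (1+0,1*2+0) = (1,2)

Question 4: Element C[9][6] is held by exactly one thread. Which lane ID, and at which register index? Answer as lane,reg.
r=9⇒gr=1,Rb=1  c=6⇒th=3,odd=0
L=1*4+3=7  i=1*2+0=2

7,2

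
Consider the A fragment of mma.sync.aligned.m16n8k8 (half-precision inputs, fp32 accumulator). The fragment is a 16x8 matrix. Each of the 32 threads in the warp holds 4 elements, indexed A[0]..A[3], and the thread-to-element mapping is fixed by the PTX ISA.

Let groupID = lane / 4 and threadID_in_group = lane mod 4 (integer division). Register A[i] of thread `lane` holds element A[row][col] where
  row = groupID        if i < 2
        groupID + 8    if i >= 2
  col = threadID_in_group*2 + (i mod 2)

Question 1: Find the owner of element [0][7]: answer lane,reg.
r=0→G=0,rhi=0  c=7→T=3,p=1
L=0*4+3=3  i=0*2+1=1

3,1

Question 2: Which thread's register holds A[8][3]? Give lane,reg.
r=8⇒gr=0,Rb=1  c=3⇒th=1,odd=1
L=0*4+1=1  i=1*2+1=3

1,3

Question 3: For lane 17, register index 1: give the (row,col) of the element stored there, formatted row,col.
lane 17: G=4 (17/4), T=1 (17%4)
i=1: r=4+0=4, c=1*2+1=3

4,3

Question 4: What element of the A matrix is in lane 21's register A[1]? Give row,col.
lane 21=>21/4=5, 21 mod 4=1
i=1  r:5+0=>5  c:2·1+1=>3

5,3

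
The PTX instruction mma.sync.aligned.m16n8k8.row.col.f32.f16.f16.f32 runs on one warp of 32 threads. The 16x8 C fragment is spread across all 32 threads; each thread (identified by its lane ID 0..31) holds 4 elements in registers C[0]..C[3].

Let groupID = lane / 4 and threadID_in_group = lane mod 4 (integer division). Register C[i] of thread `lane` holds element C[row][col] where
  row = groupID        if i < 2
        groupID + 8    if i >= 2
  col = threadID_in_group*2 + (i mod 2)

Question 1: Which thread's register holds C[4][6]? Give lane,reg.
19,0

r:4=>grp=4,rB=0  c:6=>tig=3,lo=0
L=4*4+3=19  i=0*2+0=0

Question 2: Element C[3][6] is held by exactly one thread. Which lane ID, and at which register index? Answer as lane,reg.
15,0

r:3=>grp=3,rB=0  c:6=>tig=3,lo=0
L=3*4+3=15  i=0*2+0=0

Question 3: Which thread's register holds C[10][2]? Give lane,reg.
r: 10->gid=2,r8=1  c: 2->tid=1,i&1=0
L=2*4+1=9  i=1*2+0=2

9,2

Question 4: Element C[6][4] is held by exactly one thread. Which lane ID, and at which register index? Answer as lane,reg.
r: 6->gid=6,r8=0  c: 4->tid=2,i&1=0
L=6*4+2=26  i=0*2+0=0

26,0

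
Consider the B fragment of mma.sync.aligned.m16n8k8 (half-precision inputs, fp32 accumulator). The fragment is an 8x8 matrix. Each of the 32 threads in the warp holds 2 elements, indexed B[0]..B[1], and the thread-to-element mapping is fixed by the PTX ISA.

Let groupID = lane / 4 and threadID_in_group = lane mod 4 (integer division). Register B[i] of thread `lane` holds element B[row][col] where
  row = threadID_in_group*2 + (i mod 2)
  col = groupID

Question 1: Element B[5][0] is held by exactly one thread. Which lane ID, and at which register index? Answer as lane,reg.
2,1

c: 0->gid=0  r: 5->tid=2,i&1=1
L=0*4+2=2  i=1=1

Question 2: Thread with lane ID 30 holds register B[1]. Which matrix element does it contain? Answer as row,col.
5,7

L=30→G=30>>2=7, T=30&3=2
[1]→row 2·2+1=5  col G=7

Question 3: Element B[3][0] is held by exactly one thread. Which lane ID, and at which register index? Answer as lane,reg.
1,1

c=0->g=0  r=3->t=1,b0=1
L=0*4+1=1  i=1=1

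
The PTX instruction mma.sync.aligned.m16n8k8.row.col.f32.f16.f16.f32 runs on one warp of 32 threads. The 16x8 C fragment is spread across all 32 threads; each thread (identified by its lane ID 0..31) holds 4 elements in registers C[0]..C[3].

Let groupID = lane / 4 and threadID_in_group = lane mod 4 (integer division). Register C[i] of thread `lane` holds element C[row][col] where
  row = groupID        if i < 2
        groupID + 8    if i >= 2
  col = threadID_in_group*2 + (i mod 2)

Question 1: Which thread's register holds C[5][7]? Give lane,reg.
23,1

r=5→G=5,rhi=0  c=7→T=3,p=1
L=5*4+3=23  i=0*2+1=1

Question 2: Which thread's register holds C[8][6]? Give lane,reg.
r: 8->gid=0,r8=1  c: 6->tid=3,i&1=0
L=0*4+3=3  i=1*2+0=2

3,2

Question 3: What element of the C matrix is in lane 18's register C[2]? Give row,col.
12,4

lane 18: gr=4 (18/4), th=2 (18%4)
i=2: r=4+8=12, c=2*2+0=4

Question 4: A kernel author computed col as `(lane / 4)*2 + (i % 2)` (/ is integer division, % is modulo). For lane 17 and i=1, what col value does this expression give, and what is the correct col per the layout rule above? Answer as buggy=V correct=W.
`(lane / 4)*2 + (i % 2)`[17,1]→9
17: G=4,T=1
[1] (4+0,1*2+1) = (4,3)
col: 9 vs 3

buggy=9 correct=3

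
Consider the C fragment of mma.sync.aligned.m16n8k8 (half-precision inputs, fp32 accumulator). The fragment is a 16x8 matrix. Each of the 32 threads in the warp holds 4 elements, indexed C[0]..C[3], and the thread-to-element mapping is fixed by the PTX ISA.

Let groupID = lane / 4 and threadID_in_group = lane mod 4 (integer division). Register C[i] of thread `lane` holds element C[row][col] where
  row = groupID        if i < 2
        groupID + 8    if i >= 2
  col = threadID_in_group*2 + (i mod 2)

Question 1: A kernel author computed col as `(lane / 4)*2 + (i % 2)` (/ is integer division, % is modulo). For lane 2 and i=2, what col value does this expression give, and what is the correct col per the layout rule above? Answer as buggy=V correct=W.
`(lane / 4)*2 + (i % 2)`[2,2]=>0
lane 2=>2/4=0, 2 mod 4=2
i=2  r:0+8=>8  c:2·2+0=>4
col: 0 vs 4

buggy=0 correct=4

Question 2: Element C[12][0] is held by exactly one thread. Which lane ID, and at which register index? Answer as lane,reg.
16,2

r: 12->gid=4,r8=1  c: 0->tid=0,i&1=0
L=4*4+0=16  i=1*2+0=2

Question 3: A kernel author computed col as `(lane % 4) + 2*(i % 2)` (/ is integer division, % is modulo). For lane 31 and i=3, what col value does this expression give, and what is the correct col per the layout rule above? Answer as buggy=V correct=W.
buggy=5 correct=7

`(lane % 4) + 2*(i % 2)`[31,3]->5
31: g=7,t=3
[3] (7+8,3*2+1) = (15,7)
col: 5 vs 7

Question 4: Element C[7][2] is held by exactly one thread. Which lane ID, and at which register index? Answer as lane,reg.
r=7⇒gr=7,Rb=0  c=2⇒th=1,odd=0
L=7*4+1=29  i=0*2+0=0

29,0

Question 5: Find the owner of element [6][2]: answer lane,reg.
25,0

r: 6->gid=6,r8=0  c: 2->tid=1,i&1=0
L=6*4+1=25  i=0*2+0=0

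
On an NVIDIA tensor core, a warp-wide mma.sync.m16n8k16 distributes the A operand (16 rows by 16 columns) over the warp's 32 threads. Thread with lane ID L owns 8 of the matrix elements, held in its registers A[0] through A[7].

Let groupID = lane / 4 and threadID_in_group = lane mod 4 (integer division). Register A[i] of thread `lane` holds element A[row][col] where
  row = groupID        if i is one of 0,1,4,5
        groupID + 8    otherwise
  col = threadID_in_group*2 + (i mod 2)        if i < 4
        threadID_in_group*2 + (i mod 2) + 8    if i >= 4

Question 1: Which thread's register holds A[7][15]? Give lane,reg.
31,5

r=7→G=7,rhi=0  c=15→chi=1,T=3,p=1
L=7*4+3=31  i=1*4+0*2+1=5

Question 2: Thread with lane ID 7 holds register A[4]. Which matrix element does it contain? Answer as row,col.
1,14

lane 7: grp=1 (7/4), tig=3 (7%4)
i=4: r=1+0=1, c=3*2+0+8=14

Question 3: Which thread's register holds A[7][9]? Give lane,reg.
28,5

r:7=>grp=7,rB=0  c:9=>cB=1,tig=0,lo=1
L=7*4+0=28  i=1*4+0*2+1=5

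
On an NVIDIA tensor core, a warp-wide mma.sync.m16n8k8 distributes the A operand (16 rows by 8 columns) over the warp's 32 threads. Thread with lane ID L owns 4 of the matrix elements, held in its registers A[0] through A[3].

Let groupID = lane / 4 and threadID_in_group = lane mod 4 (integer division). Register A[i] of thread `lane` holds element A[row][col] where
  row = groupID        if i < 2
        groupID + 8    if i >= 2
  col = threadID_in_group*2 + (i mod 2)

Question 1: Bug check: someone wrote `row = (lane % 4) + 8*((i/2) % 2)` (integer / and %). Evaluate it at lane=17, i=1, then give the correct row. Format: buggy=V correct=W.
`(lane % 4) + 8*((i/2) % 2)`[17,1]->1
lane 17: g=4 (17/4), t=1 (17%4)
i=1: r=4+0=4, c=1*2+1=3
row: 1 vs 4

buggy=1 correct=4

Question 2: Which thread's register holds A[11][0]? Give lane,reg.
12,2

r: 11->gid=3,r8=1  c: 0->tid=0,i&1=0
L=3*4+0=12  i=1*2+0=2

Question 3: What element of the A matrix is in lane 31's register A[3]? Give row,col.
15,7

L=31⇒gr=31>>2=7, th=31&3=3
[3]⇒row 7+8=15  col 3·2+1=7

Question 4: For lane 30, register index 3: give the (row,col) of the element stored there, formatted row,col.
L=30->g=30>>2=7, t=30&3=2
[3]->row 7+8=15  col 2·2+1=5

15,5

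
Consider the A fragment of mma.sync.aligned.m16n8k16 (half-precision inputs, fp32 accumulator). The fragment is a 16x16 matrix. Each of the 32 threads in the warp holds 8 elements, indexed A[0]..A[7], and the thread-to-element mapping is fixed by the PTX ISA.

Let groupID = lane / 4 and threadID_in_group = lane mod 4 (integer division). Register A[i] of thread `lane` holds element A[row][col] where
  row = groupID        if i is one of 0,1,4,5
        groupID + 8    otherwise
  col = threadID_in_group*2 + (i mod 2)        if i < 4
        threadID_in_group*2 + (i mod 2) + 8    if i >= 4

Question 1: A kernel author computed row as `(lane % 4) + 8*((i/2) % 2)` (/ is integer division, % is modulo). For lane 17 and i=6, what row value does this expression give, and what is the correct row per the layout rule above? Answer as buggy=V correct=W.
`(lane % 4) + 8*((i/2) % 2)`[17,6]=>9
lane 17=>17/4=4, 17 mod 4=1
i=6  r:4+8=>12  c:2·1+0+8=>10
row: 9 vs 12

buggy=9 correct=12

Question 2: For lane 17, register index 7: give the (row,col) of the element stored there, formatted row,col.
lane 17->17/4=4, 17 mod 4=1
i=7  r:4+8->12  c:2·1+1+8->11

12,11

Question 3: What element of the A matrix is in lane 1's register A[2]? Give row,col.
8,2

1: G=0,T=1
[2] (0+8,1*2+0+0) = (8,2)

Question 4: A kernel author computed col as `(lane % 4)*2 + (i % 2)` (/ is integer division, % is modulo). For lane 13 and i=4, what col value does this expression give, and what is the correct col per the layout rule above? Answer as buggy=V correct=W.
buggy=2 correct=10

`(lane % 4)*2 + (i % 2)`[13,4]->2
lane 13: gid=3 (13/4), tid=1 (13%4)
i=4: r=3+0=3, c=1*2+0+8=10
col: 2 vs 10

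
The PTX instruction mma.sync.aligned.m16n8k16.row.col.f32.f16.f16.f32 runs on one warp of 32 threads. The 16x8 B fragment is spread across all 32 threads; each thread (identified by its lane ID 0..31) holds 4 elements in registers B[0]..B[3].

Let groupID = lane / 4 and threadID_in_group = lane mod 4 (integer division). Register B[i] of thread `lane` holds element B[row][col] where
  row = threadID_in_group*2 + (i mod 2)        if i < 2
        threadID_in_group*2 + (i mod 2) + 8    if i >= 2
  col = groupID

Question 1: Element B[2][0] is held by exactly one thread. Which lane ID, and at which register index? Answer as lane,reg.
c:0=>grp=0  r:2=>rB=0,tig=1,lo=0
L=0*4+1=1  i=0*2+0=0

1,0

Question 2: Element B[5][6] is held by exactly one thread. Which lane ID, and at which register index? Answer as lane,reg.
26,1

c:6=>grp=6  r:5=>rB=0,tig=2,lo=1
L=6*4+2=26  i=0*2+1=1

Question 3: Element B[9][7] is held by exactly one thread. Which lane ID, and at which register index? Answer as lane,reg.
28,3

c=7->g=7  r=9->rb=1,t=0,b0=1
L=7*4+0=28  i=1*2+1=3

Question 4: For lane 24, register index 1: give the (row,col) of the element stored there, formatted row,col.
L=24=>grp=24>>2=6, tig=24&3=0
[1]=>row 0·2+1+0=1  col grp=6

1,6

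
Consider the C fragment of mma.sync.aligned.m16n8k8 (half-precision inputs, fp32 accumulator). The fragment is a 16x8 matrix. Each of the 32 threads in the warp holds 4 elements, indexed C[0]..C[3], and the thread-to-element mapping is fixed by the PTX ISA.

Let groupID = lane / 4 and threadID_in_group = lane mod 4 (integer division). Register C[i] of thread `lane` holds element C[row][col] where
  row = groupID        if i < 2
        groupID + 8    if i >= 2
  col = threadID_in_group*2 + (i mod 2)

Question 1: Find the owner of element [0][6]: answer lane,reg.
3,0

r=0->g=0,rb=0  c=6->t=3,b0=0
L=0*4+3=3  i=0*2+0=0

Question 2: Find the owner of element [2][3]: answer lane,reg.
r:2=>grp=2,rB=0  c:3=>tig=1,lo=1
L=2*4+1=9  i=0*2+1=1

9,1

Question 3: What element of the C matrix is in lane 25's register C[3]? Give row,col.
lane 25→25/4=6, 25 mod 4=1
i=3  r:6+8→14  c:2·1+1→3

14,3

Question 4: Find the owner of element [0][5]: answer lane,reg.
r:0=>grp=0,rB=0  c:5=>tig=2,lo=1
L=0*4+2=2  i=0*2+1=1

2,1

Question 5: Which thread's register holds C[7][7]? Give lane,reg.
31,1

r=7->g=7,rb=0  c=7->t=3,b0=1
L=7*4+3=31  i=0*2+1=1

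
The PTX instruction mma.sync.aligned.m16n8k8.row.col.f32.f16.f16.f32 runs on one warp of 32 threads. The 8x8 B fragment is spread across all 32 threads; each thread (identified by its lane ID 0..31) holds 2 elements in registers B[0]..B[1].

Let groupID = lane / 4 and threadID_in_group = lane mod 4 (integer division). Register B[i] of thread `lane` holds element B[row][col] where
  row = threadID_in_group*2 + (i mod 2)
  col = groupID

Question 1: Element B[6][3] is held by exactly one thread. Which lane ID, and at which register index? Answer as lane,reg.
15,0

c:3=>grp=3  r:6=>tig=3,lo=0
L=3*4+3=15  i=0=0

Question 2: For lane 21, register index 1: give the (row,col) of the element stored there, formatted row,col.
lane 21: G=5 (21/4), T=1 (21%4)
i=1: r=1*2+1=3, c=G=5

3,5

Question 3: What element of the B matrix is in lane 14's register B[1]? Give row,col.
5,3

lane 14->14/4=3, 14 mod 4=2
i=1  r:2·2+1->5  c:3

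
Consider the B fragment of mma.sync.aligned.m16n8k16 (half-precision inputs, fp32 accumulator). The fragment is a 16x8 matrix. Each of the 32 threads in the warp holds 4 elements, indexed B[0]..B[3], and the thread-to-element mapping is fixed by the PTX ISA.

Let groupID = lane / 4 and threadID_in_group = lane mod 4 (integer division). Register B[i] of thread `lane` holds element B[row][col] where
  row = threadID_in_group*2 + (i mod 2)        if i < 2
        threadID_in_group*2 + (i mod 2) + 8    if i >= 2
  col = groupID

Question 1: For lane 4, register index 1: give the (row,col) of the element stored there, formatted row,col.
1,1

lane 4: gr=1 (4/4), th=0 (4%4)
i=1: r=0*2+1+0=1, c=gr=1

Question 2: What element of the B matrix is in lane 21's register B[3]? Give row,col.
L=21→G=21>>2=5, T=21&3=1
[3]→row 1·2+1+8=11  col G=5

11,5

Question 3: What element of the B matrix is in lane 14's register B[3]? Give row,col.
13,3

L=14→G=14>>2=3, T=14&3=2
[3]→row 2·2+1+8=13  col G=3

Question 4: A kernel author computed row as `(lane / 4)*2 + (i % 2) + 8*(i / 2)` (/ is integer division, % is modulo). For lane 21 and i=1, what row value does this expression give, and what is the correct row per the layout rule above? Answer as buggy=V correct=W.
buggy=11 correct=3

`(lane / 4)*2 + (i % 2) + 8*(i / 2)`[21,1]→11
21: G=5,T=1
[1] (1*2+1+0,5) = (3,5)
row: 11 vs 3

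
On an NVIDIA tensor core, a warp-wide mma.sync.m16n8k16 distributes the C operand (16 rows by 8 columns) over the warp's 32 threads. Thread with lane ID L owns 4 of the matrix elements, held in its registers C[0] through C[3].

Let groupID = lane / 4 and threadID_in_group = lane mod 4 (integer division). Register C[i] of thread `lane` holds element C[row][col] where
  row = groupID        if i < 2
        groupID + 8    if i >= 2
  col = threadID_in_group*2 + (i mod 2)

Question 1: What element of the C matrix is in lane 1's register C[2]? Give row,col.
8,2

L=1→G=1>>2=0, T=1&3=1
[2]→row 0+8=8  col 1·2+0=2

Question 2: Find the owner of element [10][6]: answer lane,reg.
r=10⇒gr=2,Rb=1  c=6⇒th=3,odd=0
L=2*4+3=11  i=1*2+0=2

11,2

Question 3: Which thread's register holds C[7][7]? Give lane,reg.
31,1

r=7->g=7,rb=0  c=7->t=3,b0=1
L=7*4+3=31  i=0*2+1=1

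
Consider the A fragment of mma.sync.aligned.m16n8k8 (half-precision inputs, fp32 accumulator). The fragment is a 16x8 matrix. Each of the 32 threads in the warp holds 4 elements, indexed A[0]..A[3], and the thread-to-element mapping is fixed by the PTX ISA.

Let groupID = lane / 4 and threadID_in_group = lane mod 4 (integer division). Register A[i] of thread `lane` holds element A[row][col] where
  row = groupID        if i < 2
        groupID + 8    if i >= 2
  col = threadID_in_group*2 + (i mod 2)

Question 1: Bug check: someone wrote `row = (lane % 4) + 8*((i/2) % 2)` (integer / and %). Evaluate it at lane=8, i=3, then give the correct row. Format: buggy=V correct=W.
buggy=8 correct=10

`(lane % 4) + 8*((i/2) % 2)`[8,3]->8
lane 8->8/4=2, 8 mod 4=0
i=3  r:2+8->10  c:2·0+1->1
row: 8 vs 10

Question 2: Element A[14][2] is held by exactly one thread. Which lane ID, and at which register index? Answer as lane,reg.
25,2

r=14→G=6,rhi=1  c=2→T=1,p=0
L=6*4+1=25  i=1*2+0=2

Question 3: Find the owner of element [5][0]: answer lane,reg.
r:5=>grp=5,rB=0  c:0=>tig=0,lo=0
L=5*4+0=20  i=0*2+0=0

20,0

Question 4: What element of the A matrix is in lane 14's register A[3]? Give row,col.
11,5

L=14=>grp=14>>2=3, tig=14&3=2
[3]=>row 3+8=11  col 2·2+1=5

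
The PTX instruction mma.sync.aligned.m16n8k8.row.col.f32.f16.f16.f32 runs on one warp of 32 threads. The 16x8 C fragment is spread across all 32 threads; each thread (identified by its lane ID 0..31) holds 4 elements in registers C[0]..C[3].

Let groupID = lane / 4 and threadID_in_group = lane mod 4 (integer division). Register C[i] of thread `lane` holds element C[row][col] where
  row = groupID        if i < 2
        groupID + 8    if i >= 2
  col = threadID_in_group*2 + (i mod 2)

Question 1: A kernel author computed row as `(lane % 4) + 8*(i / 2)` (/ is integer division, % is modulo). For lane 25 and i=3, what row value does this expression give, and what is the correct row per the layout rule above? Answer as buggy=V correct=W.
`(lane % 4) + 8*(i / 2)`[25,3]->9
L=25->gid=25>>2=6, tid=25&3=1
[3]->row 6+8=14  col 1·2+1=3
row: 9 vs 14

buggy=9 correct=14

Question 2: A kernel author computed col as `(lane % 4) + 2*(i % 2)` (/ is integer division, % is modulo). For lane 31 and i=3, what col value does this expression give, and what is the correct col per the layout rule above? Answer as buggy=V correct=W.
`(lane % 4) + 2*(i % 2)`[31,3]->5
lane 31->31/4=7, 31 mod 4=3
i=3  r:7+8->15  c:2·3+1->7
col: 5 vs 7

buggy=5 correct=7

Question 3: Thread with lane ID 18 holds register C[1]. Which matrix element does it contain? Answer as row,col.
L=18->g=18>>2=4, t=18&3=2
[1]->row 4+0=4  col 2·2+1=5

4,5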